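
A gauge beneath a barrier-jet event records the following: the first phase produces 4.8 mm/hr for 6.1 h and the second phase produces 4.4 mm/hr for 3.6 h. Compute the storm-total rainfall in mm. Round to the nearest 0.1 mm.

total ≈ 45.1 mm

Total = Σ Rᵢ Δtᵢ = 4.8 × 6.1 + 4.4 × 3.6
      = 29.28 + 15.84 = 45.1 mm.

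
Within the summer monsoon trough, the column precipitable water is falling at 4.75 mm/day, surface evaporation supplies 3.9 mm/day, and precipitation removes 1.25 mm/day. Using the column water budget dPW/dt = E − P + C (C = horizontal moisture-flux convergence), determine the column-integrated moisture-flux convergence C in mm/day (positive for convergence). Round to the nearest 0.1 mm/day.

dPW/dt = -4.75 mm/day.
C = dPW/dt − E + P = (-4.75) − 3.9 + 1.25 = -7.4 mm/day.

C ≈ -7.4 mm/day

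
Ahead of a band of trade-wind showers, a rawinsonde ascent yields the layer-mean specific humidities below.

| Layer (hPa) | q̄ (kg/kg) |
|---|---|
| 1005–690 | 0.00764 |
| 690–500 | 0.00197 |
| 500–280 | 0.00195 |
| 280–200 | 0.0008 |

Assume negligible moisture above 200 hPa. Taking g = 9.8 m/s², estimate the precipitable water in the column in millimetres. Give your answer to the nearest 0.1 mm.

Precipitable water is the column-integrated vapour mass per unit area: PW = (1/g) Σ q̄ Δp, with q in kg/kg and Δp in Pa (1 kg/m² of water = 1 mm).
Layer 1005–690 hPa: Δp = 315 hPa = 31500 Pa, q̄ = 0.00764 kg/kg → 0.00764 × 31500 / 9.8 = 24.56 mm
Layer 690–500 hPa: Δp = 190 hPa = 19000 Pa, q̄ = 0.00197 kg/kg → 0.00197 × 19000 / 9.8 = 3.82 mm
Layer 500–280 hPa: Δp = 220 hPa = 22000 Pa, q̄ = 0.00195 kg/kg → 0.00195 × 22000 / 9.8 = 4.38 mm
Layer 280–200 hPa: Δp = 80 hPa = 8000 Pa, q̄ = 0.0008 kg/kg → 0.0008 × 8000 / 9.8 = 0.65 mm
PW = 24.56 + 3.82 + 4.38 + 0.65 = 33.41 ≈ 33.4 mm.

PW ≈ 33.4 mm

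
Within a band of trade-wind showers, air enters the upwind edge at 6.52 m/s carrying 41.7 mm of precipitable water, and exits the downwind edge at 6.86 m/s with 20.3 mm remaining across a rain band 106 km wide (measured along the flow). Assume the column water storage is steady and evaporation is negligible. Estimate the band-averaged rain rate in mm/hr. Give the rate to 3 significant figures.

Column moisture flux per unit crosswind length is F = V × PW.
Inflow: F_in = 6.52 × 41.7 = 271.884 mm·m/s
Outflow: F_out = 6.86 × 20.3 = 139.258 mm·m/s
Steady-state rate R = (F_in − F_out)/L = (271.884 − 139.258) / 106000 m = 1.251e-03 mm/s.
R = 1.251e-03 × 3600 = 4.50 mm/hr.

R ≈ 4.50 mm/hr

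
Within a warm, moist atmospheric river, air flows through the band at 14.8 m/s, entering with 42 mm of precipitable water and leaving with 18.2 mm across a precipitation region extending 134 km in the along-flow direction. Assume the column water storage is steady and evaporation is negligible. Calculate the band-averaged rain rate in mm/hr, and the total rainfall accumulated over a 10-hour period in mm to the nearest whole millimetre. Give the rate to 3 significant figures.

Column moisture flux per unit crosswind length is F = V × PW.
Inflow: F_in = 14.8 × 42 = 621.6 mm·m/s
Outflow: F_out = 14.8 × 18.2 = 269.36 mm·m/s
Steady-state rate R = (F_in − F_out)/L = (621.6 − 269.36) / 134000 m = 2.629e-03 mm/s.
R = 2.629e-03 × 3600 = 9.46 mm/hr.
Over 10 h: total = 9.46 × 10 = 94.6 ≈ 95 mm.

R ≈ 9.46 mm/hr; total ≈ 95 mm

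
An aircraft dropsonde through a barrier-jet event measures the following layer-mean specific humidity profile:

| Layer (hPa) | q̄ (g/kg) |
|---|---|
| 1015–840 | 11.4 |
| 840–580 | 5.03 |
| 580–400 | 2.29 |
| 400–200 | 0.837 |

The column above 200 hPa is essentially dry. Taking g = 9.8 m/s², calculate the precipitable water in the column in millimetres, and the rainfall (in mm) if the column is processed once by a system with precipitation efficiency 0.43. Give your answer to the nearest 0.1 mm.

Precipitable water is the column-integrated vapour mass per unit area: PW = (1/g) Σ q̄ Δp, with q in kg/kg and Δp in Pa (1 kg/m² of water = 1 mm).
Layer 1015–840 hPa: Δp = 175 hPa = 17500 Pa, q̄ = 0.0114 kg/kg → 0.0114 × 17500 / 9.8 = 20.36 mm
Layer 840–580 hPa: Δp = 260 hPa = 26000 Pa, q̄ = 0.00503 kg/kg → 0.00503 × 26000 / 9.8 = 13.34 mm
Layer 580–400 hPa: Δp = 180 hPa = 18000 Pa, q̄ = 0.00229 kg/kg → 0.00229 × 18000 / 9.8 = 4.21 mm
Layer 400–200 hPa: Δp = 200 hPa = 20000 Pa, q̄ = 0.000837 kg/kg → 0.000837 × 20000 / 9.8 = 1.71 mm
PW = 20.36 + 13.34 + 4.21 + 1.71 = 39.62 ≈ 39.6 mm.
Rainfall = ε × PW = 0.43 × 39.6 = 17.0 mm.

PW ≈ 39.6 mm; rainfall ≈ 17.0 mm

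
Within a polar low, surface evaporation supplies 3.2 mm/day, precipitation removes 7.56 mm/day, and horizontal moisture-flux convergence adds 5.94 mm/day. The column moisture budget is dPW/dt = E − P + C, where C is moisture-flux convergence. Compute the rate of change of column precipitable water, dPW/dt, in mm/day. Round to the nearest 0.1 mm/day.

dPW/dt = E − P + C = 3.2 − 7.56 + (5.94) = 1.6 mm/day.

dPW/dt ≈ 1.6 mm/day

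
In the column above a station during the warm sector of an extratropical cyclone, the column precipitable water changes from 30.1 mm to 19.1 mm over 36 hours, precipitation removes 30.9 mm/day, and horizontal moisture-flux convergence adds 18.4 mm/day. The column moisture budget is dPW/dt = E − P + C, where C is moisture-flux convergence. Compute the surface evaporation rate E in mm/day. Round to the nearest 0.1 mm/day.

dPW/dt = (19.1 − 30.1) mm / (36/24 day) = -7.333 mm/day.
E = dPW/dt + P − C = (-7.333) + 30.9 − (18.4) = 5.2 mm/day.

E ≈ 5.2 mm/day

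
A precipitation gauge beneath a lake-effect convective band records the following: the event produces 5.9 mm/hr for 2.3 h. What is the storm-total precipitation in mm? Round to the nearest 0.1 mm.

total ≈ 13.6 mm

Total = Σ Rᵢ Δtᵢ = 5.9 × 2.3
      = 13.57 = 13.6 mm.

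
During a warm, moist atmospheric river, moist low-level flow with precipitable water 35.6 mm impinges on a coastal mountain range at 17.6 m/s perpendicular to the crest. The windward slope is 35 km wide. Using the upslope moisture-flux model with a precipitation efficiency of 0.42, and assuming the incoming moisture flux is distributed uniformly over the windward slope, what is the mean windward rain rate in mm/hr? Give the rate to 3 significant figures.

Incoming column moisture flux per unit ridge length: F = V × PW = 17.6 × 35.6 = 626.56 mm·m/s.
Spread over the 35 km slope with efficiency ε = 0.42: R = ε·F/W = 0.42 × 626.56 / 35000 m = 7.519e-03 mm/s.
R = 7.519e-03 × 3600 = 27.1 mm/hr.

R ≈ 27.1 mm/hr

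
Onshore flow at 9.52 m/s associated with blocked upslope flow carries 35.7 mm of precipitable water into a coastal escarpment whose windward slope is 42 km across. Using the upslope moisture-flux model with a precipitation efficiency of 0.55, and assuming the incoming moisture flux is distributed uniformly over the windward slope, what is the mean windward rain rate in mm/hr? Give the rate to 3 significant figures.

Incoming column moisture flux per unit ridge length: F = V × PW = 9.52 × 35.7 = 339.864 mm·m/s.
Spread over the 42 km slope with efficiency ε = 0.55: R = ε·F/W = 0.55 × 339.864 / 42000 m = 4.451e-03 mm/s.
R = 4.451e-03 × 3600 = 16.0 mm/hr.

R ≈ 16.0 mm/hr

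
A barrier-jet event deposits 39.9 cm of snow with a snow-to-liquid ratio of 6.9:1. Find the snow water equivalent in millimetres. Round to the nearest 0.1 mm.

SWE ≈ 57.8 mm

SWE = snow depth / ratio = 39.9 cm / 6.9 = 5.783 cm = 57.8 mm.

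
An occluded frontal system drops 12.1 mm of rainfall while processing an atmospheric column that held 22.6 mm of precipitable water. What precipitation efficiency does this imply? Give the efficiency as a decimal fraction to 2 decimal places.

ε = rainfall / PW = 12.1 / 22.6 = 0.54.

ε ≈ 0.54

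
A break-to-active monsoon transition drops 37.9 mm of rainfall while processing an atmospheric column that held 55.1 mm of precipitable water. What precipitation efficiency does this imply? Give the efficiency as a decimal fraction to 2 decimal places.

ε ≈ 0.69

ε = rainfall / PW = 37.9 / 55.1 = 0.69.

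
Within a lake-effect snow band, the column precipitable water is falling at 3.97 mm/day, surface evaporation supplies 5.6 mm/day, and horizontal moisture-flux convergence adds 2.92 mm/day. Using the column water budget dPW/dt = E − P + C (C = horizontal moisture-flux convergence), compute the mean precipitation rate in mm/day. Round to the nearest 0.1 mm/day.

P ≈ 12.5 mm/day

dPW/dt = -3.97 mm/day.
P = E + C − dPW/dt = 5.6 + (2.92) − (-3.97) = 12.5 mm/day.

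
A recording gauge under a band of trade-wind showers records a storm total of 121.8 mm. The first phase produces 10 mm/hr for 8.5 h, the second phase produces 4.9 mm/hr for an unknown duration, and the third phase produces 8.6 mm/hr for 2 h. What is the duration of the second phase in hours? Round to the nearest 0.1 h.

Known phases: 10 × 8.5 + 8.6 × 2 = 85 + 17.2 = 102.2 mm.
Remaining depth = 121.8 − 102.2 = 19.6 mm.
Duration = 19.6 / 4.9 = 4.0 h.

duration ≈ 4.0 h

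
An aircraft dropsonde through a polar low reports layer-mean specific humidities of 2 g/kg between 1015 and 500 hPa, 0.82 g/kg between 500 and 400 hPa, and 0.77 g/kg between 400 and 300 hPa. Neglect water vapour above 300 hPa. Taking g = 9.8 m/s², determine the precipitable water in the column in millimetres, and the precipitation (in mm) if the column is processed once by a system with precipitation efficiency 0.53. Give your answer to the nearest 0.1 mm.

Precipitable water is the column-integrated vapour mass per unit area: PW = (1/g) Σ q̄ Δp, with q in kg/kg and Δp in Pa (1 kg/m² of water = 1 mm).
Layer 1015–500 hPa: Δp = 515 hPa = 51500 Pa, q̄ = 0.002 kg/kg → 0.002 × 51500 / 9.8 = 10.51 mm
Layer 500–400 hPa: Δp = 100 hPa = 10000 Pa, q̄ = 0.00082 kg/kg → 0.00082 × 10000 / 9.8 = 0.84 mm
Layer 400–300 hPa: Δp = 100 hPa = 10000 Pa, q̄ = 0.00077 kg/kg → 0.00077 × 10000 / 9.8 = 0.79 mm
PW = 10.51 + 0.84 + 0.79 = 12.14 ≈ 12.1 mm.
Precipitation = ε × PW = 0.53 × 12.1 = 6.4 mm.

PW ≈ 12.1 mm; precipitation ≈ 6.4 mm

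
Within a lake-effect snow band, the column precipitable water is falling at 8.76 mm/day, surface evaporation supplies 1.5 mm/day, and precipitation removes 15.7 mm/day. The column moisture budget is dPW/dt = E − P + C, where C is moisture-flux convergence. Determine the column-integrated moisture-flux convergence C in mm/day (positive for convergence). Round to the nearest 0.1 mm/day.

C ≈ 5.4 mm/day

dPW/dt = -8.76 mm/day.
C = dPW/dt − E + P = (-8.76) − 1.5 + 15.7 = 5.4 mm/day.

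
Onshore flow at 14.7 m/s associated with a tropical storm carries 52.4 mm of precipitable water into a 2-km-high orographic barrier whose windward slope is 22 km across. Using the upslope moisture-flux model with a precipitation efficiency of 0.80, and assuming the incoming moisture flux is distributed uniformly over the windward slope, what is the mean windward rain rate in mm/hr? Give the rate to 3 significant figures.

R ≈ 101 mm/hr

Incoming column moisture flux per unit ridge length: F = V × PW = 14.7 × 52.4 = 770.28 mm·m/s.
Spread over the 22 km slope with efficiency ε = 0.80: R = ε·F/W = 0.80 × 770.28 / 22000 m = 2.801e-02 mm/s.
R = 2.801e-02 × 3600 = 101 mm/hr.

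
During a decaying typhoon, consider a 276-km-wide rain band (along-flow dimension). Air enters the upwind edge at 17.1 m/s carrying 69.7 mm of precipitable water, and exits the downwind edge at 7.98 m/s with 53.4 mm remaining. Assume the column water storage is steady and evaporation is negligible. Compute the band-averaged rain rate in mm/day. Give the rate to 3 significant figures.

R ≈ 240 mm/day

Column moisture flux per unit crosswind length is F = V × PW.
Inflow: F_in = 17.1 × 69.7 = 1191.87 mm·m/s
Outflow: F_out = 7.98 × 53.4 = 426.132 mm·m/s
Steady-state rate R = (F_in − F_out)/L = (1191.87 − 426.132) / 276000 m = 2.774e-03 mm/s.
R = 2.774e-03 × 3600 × 24 = 240 mm/day.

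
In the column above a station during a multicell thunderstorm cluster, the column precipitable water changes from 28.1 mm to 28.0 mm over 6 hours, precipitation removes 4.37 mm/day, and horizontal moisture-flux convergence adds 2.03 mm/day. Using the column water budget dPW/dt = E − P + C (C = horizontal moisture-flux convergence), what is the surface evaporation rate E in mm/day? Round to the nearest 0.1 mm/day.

E ≈ 1.9 mm/day

dPW/dt = (28.0 − 28.1) mm / (6/24 day) = -0.400 mm/day.
E = dPW/dt + P − C = (-0.400) + 4.37 − (2.03) = 1.9 mm/day.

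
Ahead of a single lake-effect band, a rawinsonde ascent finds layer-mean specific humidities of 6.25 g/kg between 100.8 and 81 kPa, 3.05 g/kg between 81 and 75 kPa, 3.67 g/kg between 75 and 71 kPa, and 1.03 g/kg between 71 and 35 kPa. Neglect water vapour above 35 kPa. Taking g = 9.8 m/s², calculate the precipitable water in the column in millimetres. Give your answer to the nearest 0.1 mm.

PW ≈ 19.8 mm

Precipitable water is the column-integrated vapour mass per unit area: PW = (1/g) Σ q̄ Δp, with q in kg/kg and Δp in Pa (1 kg/m² of water = 1 mm).
Layer 100.8–81 kPa: Δp = 198 hPa = 19800 Pa, q̄ = 0.00625 kg/kg → 0.00625 × 19800 / 9.8 = 12.63 mm
Layer 81–75 kPa: Δp = 60 hPa = 6000 Pa, q̄ = 0.00305 kg/kg → 0.00305 × 6000 / 9.8 = 1.87 mm
Layer 75–71 kPa: Δp = 40 hPa = 4000 Pa, q̄ = 0.00367 kg/kg → 0.00367 × 4000 / 9.8 = 1.50 mm
Layer 71–35 kPa: Δp = 360 hPa = 36000 Pa, q̄ = 0.00103 kg/kg → 0.00103 × 36000 / 9.8 = 3.78 mm
PW = 12.63 + 1.87 + 1.50 + 3.78 = 19.78 ≈ 19.8 mm.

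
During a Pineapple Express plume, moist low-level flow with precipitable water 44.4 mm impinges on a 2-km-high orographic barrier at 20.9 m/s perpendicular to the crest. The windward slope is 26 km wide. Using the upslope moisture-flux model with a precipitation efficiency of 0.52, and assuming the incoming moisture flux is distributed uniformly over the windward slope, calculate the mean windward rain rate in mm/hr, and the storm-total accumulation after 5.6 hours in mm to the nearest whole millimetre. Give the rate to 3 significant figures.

Incoming column moisture flux per unit ridge length: F = V × PW = 20.9 × 44.4 = 927.96 mm·m/s.
Spread over the 26 km slope with efficiency ε = 0.52: R = ε·F/W = 0.52 × 927.96 / 26000 m = 1.856e-02 mm/s.
R = 1.856e-02 × 3600 = 66.8 mm/hr.
Over 5.6 h: total = 66.8 × 5.6 = 374.08 ≈ 374 mm.

R ≈ 66.8 mm/hr; total ≈ 374 mm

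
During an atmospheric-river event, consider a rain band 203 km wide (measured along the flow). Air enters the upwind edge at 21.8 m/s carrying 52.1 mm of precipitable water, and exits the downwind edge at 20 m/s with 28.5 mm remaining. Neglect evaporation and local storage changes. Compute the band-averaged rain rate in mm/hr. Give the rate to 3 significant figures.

Column moisture flux per unit crosswind length is F = V × PW.
Inflow: F_in = 21.8 × 52.1 = 1135.78 mm·m/s
Outflow: F_out = 20 × 28.5 = 570 mm·m/s
Steady-state rate R = (F_in − F_out)/L = (1135.78 − 570) / 203000 m = 2.787e-03 mm/s.
R = 2.787e-03 × 3600 = 10.0 mm/hr.

R ≈ 10.0 mm/hr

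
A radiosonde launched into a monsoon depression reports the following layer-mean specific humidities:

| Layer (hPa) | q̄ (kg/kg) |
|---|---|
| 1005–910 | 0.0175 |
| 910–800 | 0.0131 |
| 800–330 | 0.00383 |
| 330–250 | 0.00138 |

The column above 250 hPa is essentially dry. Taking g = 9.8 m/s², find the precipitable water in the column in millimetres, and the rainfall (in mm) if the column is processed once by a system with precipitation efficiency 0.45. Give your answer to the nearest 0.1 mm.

PW ≈ 51.2 mm; rainfall ≈ 23.0 mm

Precipitable water is the column-integrated vapour mass per unit area: PW = (1/g) Σ q̄ Δp, with q in kg/kg and Δp in Pa (1 kg/m² of water = 1 mm).
Layer 1005–910 hPa: Δp = 95 hPa = 9500 Pa, q̄ = 0.0175 kg/kg → 0.0175 × 9500 / 9.8 = 16.96 mm
Layer 910–800 hPa: Δp = 110 hPa = 11000 Pa, q̄ = 0.0131 kg/kg → 0.0131 × 11000 / 9.8 = 14.70 mm
Layer 800–330 hPa: Δp = 470 hPa = 47000 Pa, q̄ = 0.00383 kg/kg → 0.00383 × 47000 / 9.8 = 18.37 mm
Layer 330–250 hPa: Δp = 80 hPa = 8000 Pa, q̄ = 0.00138 kg/kg → 0.00138 × 8000 / 9.8 = 1.13 mm
PW = 16.96 + 14.70 + 18.37 + 1.13 = 51.16 ≈ 51.2 mm.
Rainfall = ε × PW = 0.45 × 51.2 = 23.0 mm.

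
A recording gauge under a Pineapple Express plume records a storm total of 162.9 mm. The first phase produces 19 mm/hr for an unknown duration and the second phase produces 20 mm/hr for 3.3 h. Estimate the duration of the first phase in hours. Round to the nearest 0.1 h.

duration ≈ 5.1 h

Known phases: 20 × 3.3 = 66 mm.
Remaining depth = 162.9 − 66 = 96.9 mm.
Duration = 96.9 / 19 = 5.1 h.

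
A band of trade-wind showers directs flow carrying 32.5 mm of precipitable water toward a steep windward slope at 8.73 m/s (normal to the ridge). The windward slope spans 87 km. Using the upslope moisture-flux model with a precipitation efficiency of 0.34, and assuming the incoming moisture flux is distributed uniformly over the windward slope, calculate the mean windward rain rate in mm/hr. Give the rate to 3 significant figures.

Incoming column moisture flux per unit ridge length: F = V × PW = 8.73 × 32.5 = 283.725 mm·m/s.
Spread over the 87 km slope with efficiency ε = 0.34: R = ε·F/W = 0.34 × 283.725 / 87000 m = 1.109e-03 mm/s.
R = 1.109e-03 × 3600 = 3.99 mm/hr.

R ≈ 3.99 mm/hr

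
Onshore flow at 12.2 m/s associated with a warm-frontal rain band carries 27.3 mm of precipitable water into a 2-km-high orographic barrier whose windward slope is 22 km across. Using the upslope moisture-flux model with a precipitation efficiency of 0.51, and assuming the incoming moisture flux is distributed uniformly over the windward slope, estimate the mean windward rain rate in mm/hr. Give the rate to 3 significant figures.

Incoming column moisture flux per unit ridge length: F = V × PW = 12.2 × 27.3 = 333.06 mm·m/s.
Spread over the 22 km slope with efficiency ε = 0.51: R = ε·F/W = 0.51 × 333.06 / 22000 m = 7.721e-03 mm/s.
R = 7.721e-03 × 3600 = 27.8 mm/hr.

R ≈ 27.8 mm/hr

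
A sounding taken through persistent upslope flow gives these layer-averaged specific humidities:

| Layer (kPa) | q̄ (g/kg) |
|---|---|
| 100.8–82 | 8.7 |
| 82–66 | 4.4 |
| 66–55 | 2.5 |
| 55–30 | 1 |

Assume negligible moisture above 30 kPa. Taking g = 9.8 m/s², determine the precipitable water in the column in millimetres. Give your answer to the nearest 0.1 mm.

PW ≈ 29.2 mm

Precipitable water is the column-integrated vapour mass per unit area: PW = (1/g) Σ q̄ Δp, with q in kg/kg and Δp in Pa (1 kg/m² of water = 1 mm).
Layer 100.8–82 kPa: Δp = 188 hPa = 18800 Pa, q̄ = 0.0087 kg/kg → 0.0087 × 18800 / 9.8 = 16.69 mm
Layer 82–66 kPa: Δp = 160 hPa = 16000 Pa, q̄ = 0.0044 kg/kg → 0.0044 × 16000 / 9.8 = 7.18 mm
Layer 66–55 kPa: Δp = 110 hPa = 11000 Pa, q̄ = 0.0025 kg/kg → 0.0025 × 11000 / 9.8 = 2.81 mm
Layer 55–30 kPa: Δp = 250 hPa = 25000 Pa, q̄ = 0.001 kg/kg → 0.001 × 25000 / 9.8 = 2.55 mm
PW = 16.69 + 7.18 + 2.81 + 2.55 = 29.23 ≈ 29.2 mm.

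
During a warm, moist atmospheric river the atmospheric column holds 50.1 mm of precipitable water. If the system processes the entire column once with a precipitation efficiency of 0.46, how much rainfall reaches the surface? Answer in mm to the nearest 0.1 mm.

Rainfall = ε × PW = 0.46 × 50.1 = 23.0 mm.

rainfall ≈ 23.0 mm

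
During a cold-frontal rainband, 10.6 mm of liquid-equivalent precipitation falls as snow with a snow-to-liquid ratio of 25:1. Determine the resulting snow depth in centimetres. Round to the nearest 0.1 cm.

Snow depth = liquid × ratio = 10.6 mm × 25 = 265 mm = 26.5 cm.

snow depth ≈ 26.5 cm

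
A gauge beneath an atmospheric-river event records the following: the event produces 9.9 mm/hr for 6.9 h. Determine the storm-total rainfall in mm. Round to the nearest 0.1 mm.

total ≈ 68.3 mm

Total = Σ Rᵢ Δtᵢ = 9.9 × 6.9
      = 68.31 = 68.3 mm.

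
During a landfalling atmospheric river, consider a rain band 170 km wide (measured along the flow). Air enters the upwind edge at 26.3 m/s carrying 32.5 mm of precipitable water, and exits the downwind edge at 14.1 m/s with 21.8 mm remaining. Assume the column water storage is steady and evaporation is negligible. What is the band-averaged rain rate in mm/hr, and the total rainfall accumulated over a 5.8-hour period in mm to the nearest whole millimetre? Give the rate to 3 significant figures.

R ≈ 11.6 mm/hr; total ≈ 67 mm

Column moisture flux per unit crosswind length is F = V × PW.
Inflow: F_in = 26.3 × 32.5 = 854.75 mm·m/s
Outflow: F_out = 14.1 × 21.8 = 307.38 mm·m/s
Steady-state rate R = (F_in − F_out)/L = (854.75 − 307.38) / 170000 m = 3.220e-03 mm/s.
R = 3.220e-03 × 3600 = 11.6 mm/hr.
Over 5.8 h: total = 11.6 × 5.8 = 67.28 ≈ 67 mm.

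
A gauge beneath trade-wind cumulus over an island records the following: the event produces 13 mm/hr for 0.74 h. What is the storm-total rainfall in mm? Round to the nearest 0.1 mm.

Total = Σ Rᵢ Δtᵢ = 13 × 0.74
      = 9.62 = 9.6 mm.

total ≈ 9.6 mm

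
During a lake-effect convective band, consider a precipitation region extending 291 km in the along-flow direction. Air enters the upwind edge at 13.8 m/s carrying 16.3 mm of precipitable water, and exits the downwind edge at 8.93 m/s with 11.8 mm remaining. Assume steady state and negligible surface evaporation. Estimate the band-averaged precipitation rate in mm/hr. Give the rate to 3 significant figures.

Column moisture flux per unit crosswind length is F = V × PW.
Inflow: F_in = 13.8 × 16.3 = 224.94 mm·m/s
Outflow: F_out = 8.93 × 11.8 = 105.374 mm·m/s
Steady-state rate R = (F_in − F_out)/L = (224.94 − 105.374) / 291000 m = 4.109e-04 mm/s.
R = 4.109e-04 × 3600 = 1.48 mm/hr.

R ≈ 1.48 mm/hr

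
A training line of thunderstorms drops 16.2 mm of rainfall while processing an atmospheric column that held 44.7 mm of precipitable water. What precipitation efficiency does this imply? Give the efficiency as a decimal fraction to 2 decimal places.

ε = rainfall / PW = 16.2 / 44.7 = 0.36.

ε ≈ 0.36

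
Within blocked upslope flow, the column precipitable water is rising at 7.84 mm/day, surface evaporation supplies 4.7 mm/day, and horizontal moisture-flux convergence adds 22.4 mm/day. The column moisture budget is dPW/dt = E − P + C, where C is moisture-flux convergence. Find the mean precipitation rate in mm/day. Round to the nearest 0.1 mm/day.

dPW/dt = +7.84 mm/day.
P = E + C − dPW/dt = 4.7 + (22.4) − (+7.84) = 19.3 mm/day.

P ≈ 19.3 mm/day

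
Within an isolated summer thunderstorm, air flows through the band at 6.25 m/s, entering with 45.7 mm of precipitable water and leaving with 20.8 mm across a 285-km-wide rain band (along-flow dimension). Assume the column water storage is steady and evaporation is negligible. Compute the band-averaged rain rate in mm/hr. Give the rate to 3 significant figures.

R ≈ 1.97 mm/hr

Column moisture flux per unit crosswind length is F = V × PW.
Inflow: F_in = 6.25 × 45.7 = 285.625 mm·m/s
Outflow: F_out = 6.25 × 20.8 = 130 mm·m/s
Steady-state rate R = (F_in − F_out)/L = (285.625 − 130) / 285000 m = 5.461e-04 mm/s.
R = 5.461e-04 × 3600 = 1.97 mm/hr.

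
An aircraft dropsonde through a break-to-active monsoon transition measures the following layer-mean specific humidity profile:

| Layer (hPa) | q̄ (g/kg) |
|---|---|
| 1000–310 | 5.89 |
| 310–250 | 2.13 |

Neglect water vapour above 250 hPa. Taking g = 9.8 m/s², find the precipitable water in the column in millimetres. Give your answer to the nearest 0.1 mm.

Precipitable water is the column-integrated vapour mass per unit area: PW = (1/g) Σ q̄ Δp, with q in kg/kg and Δp in Pa (1 kg/m² of water = 1 mm).
Layer 1000–310 hPa: Δp = 690 hPa = 69000 Pa, q̄ = 0.00589 kg/kg → 0.00589 × 69000 / 9.8 = 41.47 mm
Layer 310–250 hPa: Δp = 60 hPa = 6000 Pa, q̄ = 0.00213 kg/kg → 0.00213 × 6000 / 9.8 = 1.30 mm
PW = 41.47 + 1.30 = 42.77 ≈ 42.8 mm.

PW ≈ 42.8 mm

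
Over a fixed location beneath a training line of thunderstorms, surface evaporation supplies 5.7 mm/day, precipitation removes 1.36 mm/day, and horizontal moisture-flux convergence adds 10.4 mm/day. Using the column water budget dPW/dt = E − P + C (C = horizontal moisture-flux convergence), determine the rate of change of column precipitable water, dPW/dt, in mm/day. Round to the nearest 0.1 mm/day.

dPW/dt ≈ 14.7 mm/day

dPW/dt = E − P + C = 5.7 − 1.36 + (10.4) = 14.7 mm/day.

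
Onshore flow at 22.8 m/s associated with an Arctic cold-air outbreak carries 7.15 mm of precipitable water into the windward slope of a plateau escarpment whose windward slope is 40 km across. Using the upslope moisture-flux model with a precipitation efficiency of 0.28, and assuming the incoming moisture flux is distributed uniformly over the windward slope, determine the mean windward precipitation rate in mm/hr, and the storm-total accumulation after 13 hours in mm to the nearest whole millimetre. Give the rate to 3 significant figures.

Incoming column moisture flux per unit ridge length: F = V × PW = 22.8 × 7.15 = 163.02 mm·m/s.
Spread over the 40 km slope with efficiency ε = 0.28: R = ε·F/W = 0.28 × 163.02 / 40000 m = 1.141e-03 mm/s.
R = 1.141e-03 × 3600 = 4.11 mm/hr.
Over 13 h: total = 4.11 × 13 = 53.43 ≈ 53 mm.

R ≈ 4.11 mm/hr; total ≈ 53 mm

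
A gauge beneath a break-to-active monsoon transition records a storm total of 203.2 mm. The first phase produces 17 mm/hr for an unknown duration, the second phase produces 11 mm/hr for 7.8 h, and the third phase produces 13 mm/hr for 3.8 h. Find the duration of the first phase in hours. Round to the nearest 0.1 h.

duration ≈ 4.0 h

Known phases: 11 × 7.8 + 13 × 3.8 = 85.8 + 49.4 = 135.2 mm.
Remaining depth = 203.2 − 135.2 = 68 mm.
Duration = 68 / 17 = 4.0 h.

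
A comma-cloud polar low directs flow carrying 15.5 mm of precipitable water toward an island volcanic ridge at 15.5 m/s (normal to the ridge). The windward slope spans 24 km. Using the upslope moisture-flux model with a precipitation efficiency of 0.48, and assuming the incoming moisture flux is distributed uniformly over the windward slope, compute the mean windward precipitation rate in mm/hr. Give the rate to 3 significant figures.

Incoming column moisture flux per unit ridge length: F = V × PW = 15.5 × 15.5 = 240.25 mm·m/s.
Spread over the 24 km slope with efficiency ε = 0.48: R = ε·F/W = 0.48 × 240.25 / 24000 m = 4.805e-03 mm/s.
R = 4.805e-03 × 3600 = 17.3 mm/hr.

R ≈ 17.3 mm/hr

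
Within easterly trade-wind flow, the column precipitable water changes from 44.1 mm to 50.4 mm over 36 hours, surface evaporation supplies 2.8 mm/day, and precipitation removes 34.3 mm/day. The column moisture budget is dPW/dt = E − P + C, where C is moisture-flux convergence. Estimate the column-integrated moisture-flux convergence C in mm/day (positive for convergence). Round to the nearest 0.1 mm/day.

dPW/dt = (50.4 − 44.1) mm / (36/24 day) = +4.200 mm/day.
C = dPW/dt − E + P = (+4.200) − 2.8 + 34.3 = 35.7 mm/day.

C ≈ 35.7 mm/day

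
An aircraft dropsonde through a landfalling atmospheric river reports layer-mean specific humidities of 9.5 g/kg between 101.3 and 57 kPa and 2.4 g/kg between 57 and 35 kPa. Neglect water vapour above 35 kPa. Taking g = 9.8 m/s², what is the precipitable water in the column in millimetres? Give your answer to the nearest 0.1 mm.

PW ≈ 48.3 mm

Precipitable water is the column-integrated vapour mass per unit area: PW = (1/g) Σ q̄ Δp, with q in kg/kg and Δp in Pa (1 kg/m² of water = 1 mm).
Layer 101.3–57 kPa: Δp = 443 hPa = 44300 Pa, q̄ = 0.0095 kg/kg → 0.0095 × 44300 / 9.8 = 42.94 mm
Layer 57–35 kPa: Δp = 220 hPa = 22000 Pa, q̄ = 0.0024 kg/kg → 0.0024 × 22000 / 9.8 = 5.39 mm
PW = 42.94 + 5.39 = 48.33 ≈ 48.3 mm.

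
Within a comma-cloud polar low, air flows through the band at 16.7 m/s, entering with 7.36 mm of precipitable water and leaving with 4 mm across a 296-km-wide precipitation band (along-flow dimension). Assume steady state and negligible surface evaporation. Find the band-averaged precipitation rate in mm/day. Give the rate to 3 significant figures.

Column moisture flux per unit crosswind length is F = V × PW.
Inflow: F_in = 16.7 × 7.36 = 122.912 mm·m/s
Outflow: F_out = 16.7 × 4 = 66.8 mm·m/s
Steady-state rate R = (F_in − F_out)/L = (122.912 − 66.8) / 296000 m = 1.896e-04 mm/s.
R = 1.896e-04 × 3600 × 24 = 16.4 mm/day.

R ≈ 16.4 mm/day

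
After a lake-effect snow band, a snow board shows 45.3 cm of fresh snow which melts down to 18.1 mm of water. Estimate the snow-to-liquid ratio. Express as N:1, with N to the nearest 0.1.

Ratio = snow depth / SWE = 453 mm / 18.1 mm = 25.0, i.e. 25.0:1.

ratio ≈ 25.0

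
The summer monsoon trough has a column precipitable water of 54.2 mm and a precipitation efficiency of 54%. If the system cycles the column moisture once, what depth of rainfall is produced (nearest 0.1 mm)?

rainfall ≈ 29.3 mm

Rainfall = ε × PW = 0.54 × 54.2 = 29.3 mm.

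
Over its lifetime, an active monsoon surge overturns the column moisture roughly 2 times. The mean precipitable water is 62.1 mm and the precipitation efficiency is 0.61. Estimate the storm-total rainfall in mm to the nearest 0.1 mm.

rainfall ≈ 75.8 mm

Each cycle deposits ε × PW = 0.61 × 62.1 = 37.881 mm.
Over 2 cycles: 2 × 37.881 = 75.8 mm.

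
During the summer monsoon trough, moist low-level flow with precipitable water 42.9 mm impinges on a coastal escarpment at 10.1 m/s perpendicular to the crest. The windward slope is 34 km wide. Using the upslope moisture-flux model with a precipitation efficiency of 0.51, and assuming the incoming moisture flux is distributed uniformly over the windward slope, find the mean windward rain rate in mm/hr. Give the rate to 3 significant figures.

Incoming column moisture flux per unit ridge length: F = V × PW = 10.1 × 42.9 = 433.29 mm·m/s.
Spread over the 34 km slope with efficiency ε = 0.51: R = ε·F/W = 0.51 × 433.29 / 34000 m = 6.499e-03 mm/s.
R = 6.499e-03 × 3600 = 23.4 mm/hr.

R ≈ 23.4 mm/hr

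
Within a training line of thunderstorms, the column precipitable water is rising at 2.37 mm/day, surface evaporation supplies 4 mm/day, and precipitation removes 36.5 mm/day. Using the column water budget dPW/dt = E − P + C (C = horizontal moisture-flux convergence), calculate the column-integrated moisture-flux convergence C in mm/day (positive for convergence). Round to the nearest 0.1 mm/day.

C ≈ 34.9 mm/day

dPW/dt = +2.37 mm/day.
C = dPW/dt − E + P = (+2.37) − 4 + 36.5 = 34.9 mm/day.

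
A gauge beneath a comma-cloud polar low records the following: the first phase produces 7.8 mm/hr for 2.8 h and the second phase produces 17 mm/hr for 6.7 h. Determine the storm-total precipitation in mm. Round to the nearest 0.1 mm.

Total = Σ Rᵢ Δtᵢ = 7.8 × 2.8 + 17 × 6.7
      = 21.84 + 113.9 = 135.7 mm.

total ≈ 135.7 mm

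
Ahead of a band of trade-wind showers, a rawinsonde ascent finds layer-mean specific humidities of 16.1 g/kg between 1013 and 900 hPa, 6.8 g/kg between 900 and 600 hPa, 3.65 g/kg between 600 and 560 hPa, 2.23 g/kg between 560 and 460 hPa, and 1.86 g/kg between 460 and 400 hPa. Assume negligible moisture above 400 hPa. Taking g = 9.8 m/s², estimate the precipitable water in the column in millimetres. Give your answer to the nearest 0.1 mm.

Precipitable water is the column-integrated vapour mass per unit area: PW = (1/g) Σ q̄ Δp, with q in kg/kg and Δp in Pa (1 kg/m² of water = 1 mm).
Layer 1013–900 hPa: Δp = 113 hPa = 11300 Pa, q̄ = 0.0161 kg/kg → 0.0161 × 11300 / 9.8 = 18.56 mm
Layer 900–600 hPa: Δp = 300 hPa = 30000 Pa, q̄ = 0.0068 kg/kg → 0.0068 × 30000 / 9.8 = 20.82 mm
Layer 600–560 hPa: Δp = 40 hPa = 4000 Pa, q̄ = 0.00365 kg/kg → 0.00365 × 4000 / 9.8 = 1.49 mm
Layer 560–460 hPa: Δp = 100 hPa = 10000 Pa, q̄ = 0.00223 kg/kg → 0.00223 × 10000 / 9.8 = 2.28 mm
Layer 460–400 hPa: Δp = 60 hPa = 6000 Pa, q̄ = 0.00186 kg/kg → 0.00186 × 6000 / 9.8 = 1.14 mm
PW = 18.56 + 20.82 + 1.49 + 2.28 + 1.14 = 44.29 ≈ 44.3 mm.

PW ≈ 44.3 mm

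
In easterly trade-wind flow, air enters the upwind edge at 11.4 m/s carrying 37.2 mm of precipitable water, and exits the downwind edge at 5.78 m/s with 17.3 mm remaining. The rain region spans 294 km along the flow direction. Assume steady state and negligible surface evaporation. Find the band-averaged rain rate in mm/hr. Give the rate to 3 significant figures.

R ≈ 3.97 mm/hr

Column moisture flux per unit crosswind length is F = V × PW.
Inflow: F_in = 11.4 × 37.2 = 424.08 mm·m/s
Outflow: F_out = 5.78 × 17.3 = 99.994 mm·m/s
Steady-state rate R = (F_in − F_out)/L = (424.08 − 99.994) / 294000 m = 1.102e-03 mm/s.
R = 1.102e-03 × 3600 = 3.97 mm/hr.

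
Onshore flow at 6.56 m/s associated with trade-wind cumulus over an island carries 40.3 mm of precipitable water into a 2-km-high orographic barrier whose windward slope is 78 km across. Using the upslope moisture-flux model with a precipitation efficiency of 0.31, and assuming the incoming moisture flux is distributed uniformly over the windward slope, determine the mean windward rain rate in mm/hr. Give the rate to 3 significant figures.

Incoming column moisture flux per unit ridge length: F = V × PW = 6.56 × 40.3 = 264.368 mm·m/s.
Spread over the 78 km slope with efficiency ε = 0.31: R = ε·F/W = 0.31 × 264.368 / 78000 m = 1.051e-03 mm/s.
R = 1.051e-03 × 3600 = 3.78 mm/hr.

R ≈ 3.78 mm/hr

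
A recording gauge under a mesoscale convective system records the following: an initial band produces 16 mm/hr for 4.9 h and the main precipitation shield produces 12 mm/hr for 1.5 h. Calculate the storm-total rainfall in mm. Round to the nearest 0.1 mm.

total ≈ 96.4 mm

Total = Σ Rᵢ Δtᵢ = 16 × 4.9 + 12 × 1.5
      = 78.4 + 18 = 96.4 mm.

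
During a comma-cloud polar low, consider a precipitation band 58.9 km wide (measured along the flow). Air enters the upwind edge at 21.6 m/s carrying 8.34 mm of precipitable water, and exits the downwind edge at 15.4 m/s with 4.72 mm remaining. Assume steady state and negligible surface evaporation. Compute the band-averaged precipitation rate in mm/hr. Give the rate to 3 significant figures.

Column moisture flux per unit crosswind length is F = V × PW.
Inflow: F_in = 21.6 × 8.34 = 180.144 mm·m/s
Outflow: F_out = 15.4 × 4.72 = 72.688 mm·m/s
Steady-state rate R = (F_in − F_out)/L = (180.144 − 72.688) / 58900 m = 1.824e-03 mm/s.
R = 1.824e-03 × 3600 = 6.57 mm/hr.

R ≈ 6.57 mm/hr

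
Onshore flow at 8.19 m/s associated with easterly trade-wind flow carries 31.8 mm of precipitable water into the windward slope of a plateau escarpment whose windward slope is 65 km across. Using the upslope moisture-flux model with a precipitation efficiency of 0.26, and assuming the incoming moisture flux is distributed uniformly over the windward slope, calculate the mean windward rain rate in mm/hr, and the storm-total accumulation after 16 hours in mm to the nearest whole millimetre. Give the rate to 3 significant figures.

R ≈ 3.75 mm/hr; total ≈ 60 mm

Incoming column moisture flux per unit ridge length: F = V × PW = 8.19 × 31.8 = 260.442 mm·m/s.
Spread over the 65 km slope with efficiency ε = 0.26: R = ε·F/W = 0.26 × 260.442 / 65000 m = 1.042e-03 mm/s.
R = 1.042e-03 × 3600 = 3.75 mm/hr.
Over 16 h: total = 3.75 × 16 = 60 mm.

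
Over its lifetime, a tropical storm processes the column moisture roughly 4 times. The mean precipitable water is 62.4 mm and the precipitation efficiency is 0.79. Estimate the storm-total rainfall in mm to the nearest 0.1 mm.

Each cycle deposits ε × PW = 0.79 × 62.4 = 49.296 mm.
Over 4 cycles: 4 × 49.296 = 197.2 mm.

rainfall ≈ 197.2 mm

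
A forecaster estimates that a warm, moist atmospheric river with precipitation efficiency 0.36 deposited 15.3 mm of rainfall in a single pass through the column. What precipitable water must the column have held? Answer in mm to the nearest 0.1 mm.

PW ≈ 42.5 mm

PW = rainfall / ε = 15.3 / 0.36 = 42.5 mm.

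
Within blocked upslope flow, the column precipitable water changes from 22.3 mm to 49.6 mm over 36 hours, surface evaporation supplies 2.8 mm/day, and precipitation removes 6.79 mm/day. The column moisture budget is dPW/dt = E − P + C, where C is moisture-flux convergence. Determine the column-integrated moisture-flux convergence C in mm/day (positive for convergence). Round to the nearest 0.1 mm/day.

C ≈ 22.2 mm/day

dPW/dt = (49.6 − 22.3) mm / (36/24 day) = +18.200 mm/day.
C = dPW/dt − E + P = (+18.200) − 2.8 + 6.79 = 22.2 mm/day.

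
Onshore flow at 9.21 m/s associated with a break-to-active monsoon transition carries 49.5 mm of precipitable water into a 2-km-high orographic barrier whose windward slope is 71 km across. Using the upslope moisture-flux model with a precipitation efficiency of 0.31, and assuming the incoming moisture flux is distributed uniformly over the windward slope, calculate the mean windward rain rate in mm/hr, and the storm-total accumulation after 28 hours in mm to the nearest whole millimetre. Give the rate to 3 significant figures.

R ≈ 7.17 mm/hr; total ≈ 201 mm

Incoming column moisture flux per unit ridge length: F = V × PW = 9.21 × 49.5 = 455.895 mm·m/s.
Spread over the 71 km slope with efficiency ε = 0.31: R = ε·F/W = 0.31 × 455.895 / 71000 m = 1.991e-03 mm/s.
R = 1.991e-03 × 3600 = 7.17 mm/hr.
Over 28 h: total = 7.17 × 28 = 200.76 ≈ 201 mm.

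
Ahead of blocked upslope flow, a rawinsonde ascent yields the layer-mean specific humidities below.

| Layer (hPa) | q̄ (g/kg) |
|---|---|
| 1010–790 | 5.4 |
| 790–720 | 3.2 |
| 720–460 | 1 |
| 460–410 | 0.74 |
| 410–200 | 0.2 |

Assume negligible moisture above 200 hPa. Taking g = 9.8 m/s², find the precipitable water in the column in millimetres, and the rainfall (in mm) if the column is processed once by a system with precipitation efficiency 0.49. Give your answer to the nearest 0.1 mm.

Precipitable water is the column-integrated vapour mass per unit area: PW = (1/g) Σ q̄ Δp, with q in kg/kg and Δp in Pa (1 kg/m² of water = 1 mm).
Layer 1010–790 hPa: Δp = 220 hPa = 22000 Pa, q̄ = 0.0054 kg/kg → 0.0054 × 22000 / 9.8 = 12.12 mm
Layer 790–720 hPa: Δp = 70 hPa = 7000 Pa, q̄ = 0.0032 kg/kg → 0.0032 × 7000 / 9.8 = 2.29 mm
Layer 720–460 hPa: Δp = 260 hPa = 26000 Pa, q̄ = 0.001 kg/kg → 0.001 × 26000 / 9.8 = 2.65 mm
Layer 460–410 hPa: Δp = 50 hPa = 5000 Pa, q̄ = 0.00074 kg/kg → 0.00074 × 5000 / 9.8 = 0.38 mm
Layer 410–200 hPa: Δp = 210 hPa = 21000 Pa, q̄ = 0.0002 kg/kg → 0.0002 × 21000 / 9.8 = 0.43 mm
PW = 12.12 + 2.29 + 2.65 + 0.38 + 0.43 = 17.87 ≈ 17.9 mm.
Rainfall = ε × PW = 0.49 × 17.9 = 8.8 mm.

PW ≈ 17.9 mm; rainfall ≈ 8.8 mm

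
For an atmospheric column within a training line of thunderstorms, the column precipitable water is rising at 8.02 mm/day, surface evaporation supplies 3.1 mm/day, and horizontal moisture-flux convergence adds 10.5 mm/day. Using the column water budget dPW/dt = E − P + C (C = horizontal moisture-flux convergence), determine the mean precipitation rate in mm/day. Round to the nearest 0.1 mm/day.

P ≈ 5.6 mm/day

dPW/dt = +8.02 mm/day.
P = E + C − dPW/dt = 3.1 + (10.5) − (+8.02) = 5.6 mm/day.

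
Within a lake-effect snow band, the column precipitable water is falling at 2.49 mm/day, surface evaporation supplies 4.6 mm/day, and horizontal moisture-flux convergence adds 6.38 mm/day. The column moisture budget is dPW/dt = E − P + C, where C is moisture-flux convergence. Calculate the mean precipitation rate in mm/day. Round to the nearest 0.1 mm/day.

P ≈ 13.5 mm/day

dPW/dt = -2.49 mm/day.
P = E + C − dPW/dt = 4.6 + (6.38) − (-2.49) = 13.5 mm/day.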